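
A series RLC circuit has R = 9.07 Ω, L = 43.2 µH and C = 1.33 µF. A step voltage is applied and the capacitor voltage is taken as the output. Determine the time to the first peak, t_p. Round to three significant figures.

t_p ≈ 0.0000393 s

For a series RLC circuit (capacitor voltage as output), ω_n = 1/√(LC) = 1/√(43.2 µH · 1.33 µF) = 132000 rad/s.
ζ = (R/2)·√(C/L) = (9.07/2)·√(1.33 µF/43.2 µH) = 0.796.
The damped frequency ω_d = ω_n√(1−ζ²) = 79900 rad/s. t_p = π/ω_d = 0.0000393 s.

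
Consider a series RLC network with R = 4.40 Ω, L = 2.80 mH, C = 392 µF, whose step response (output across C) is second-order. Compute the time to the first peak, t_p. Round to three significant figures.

For a series RLC circuit (capacitor voltage as output), ω_n = 1/√(LC) = 1/√(2.80 mH · 392 µF) = 955 rad/s.
ζ = (R/2)·√(C/L) = (4.40/2)·√(392 µF/2.80 mH) = 0.823.
ω_d = 955·√(1 − 0.823²) = 542 rad/s. t_p = π/ω_d = 0.00580 s.

t_p ≈ 0.00580 s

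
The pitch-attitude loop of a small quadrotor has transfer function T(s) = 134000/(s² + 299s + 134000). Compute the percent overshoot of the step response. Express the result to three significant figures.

ω_n = √134000 = 366 rad/s; ζ = 299/(2·366) = 0.408.
Overshoot: exp(−π·0.408/√(1−0.408²)) = 0.245, i.e. 24.5%.

%OS ≈ 24.5%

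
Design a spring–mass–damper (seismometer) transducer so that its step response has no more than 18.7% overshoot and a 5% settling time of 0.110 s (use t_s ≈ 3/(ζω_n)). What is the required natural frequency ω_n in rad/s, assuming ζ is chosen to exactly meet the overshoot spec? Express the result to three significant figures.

Inverting the overshoot relation: ζ = |ln 0.187|/√(π² + ln²0.187) = 0.471.
Then ω_n = 3/(ζ t_s) = 3/(0.471 × 0.110) = 57.9 rad/s.

ω_n ≈ 57.9 rad/s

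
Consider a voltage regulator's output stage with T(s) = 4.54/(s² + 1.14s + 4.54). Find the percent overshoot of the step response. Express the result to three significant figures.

%OS ≈ 41.8%

Matching coefficients with s² + 2ζω_n s + ω_n² gives ω_n² = 4.54 ⇒ ω_n = 2.13 rad/s, and ζ = 1.14/(2ω_n) = 0.268.
%OS = 100 e^{−πζ/√(1−ζ²)} with ζ = 0.268 gives 41.8%.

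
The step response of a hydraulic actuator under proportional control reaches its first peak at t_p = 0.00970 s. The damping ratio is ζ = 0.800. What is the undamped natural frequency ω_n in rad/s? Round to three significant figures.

ω_n ≈ 540 rad/s

Peak time t_p = π/ω_d, so ω_d = π/t_p = π/0.00970 = 324 rad/s.
ω_n = ω_d/√(1−ζ²) = 324/√0.360 = 540 rad/s.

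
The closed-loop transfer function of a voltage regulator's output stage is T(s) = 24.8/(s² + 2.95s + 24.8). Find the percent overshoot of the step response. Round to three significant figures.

Comparing the denominator to s² + 2ζω_n s + ω_n²: ω_n = √24.8 = 4.98 rad/s, and 2ζω_n = 2.95 so ζ = 2.95/(2·4.98) = 0.296.
%OS = 100 e^{−πζ/√(1−ζ²)} with ζ = 0.296 gives 37.7%.

%OS ≈ 37.7%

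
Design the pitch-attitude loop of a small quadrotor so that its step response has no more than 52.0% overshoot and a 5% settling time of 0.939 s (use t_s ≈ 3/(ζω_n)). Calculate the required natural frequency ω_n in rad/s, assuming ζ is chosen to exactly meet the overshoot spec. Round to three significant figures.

ω_n ≈ 15.7 rad/s

ζ = −ln(OS)/√(π² + (ln OS)²). With OS = 0.520, ln OS = −0.6539 and ζ = 0.6539/3.209 = 0.204.
From t_s ≈ 3/(ζω_n): ω_n = 3/(ζ·t_s) = 3/(0.204·0.939) = 15.7 rad/s.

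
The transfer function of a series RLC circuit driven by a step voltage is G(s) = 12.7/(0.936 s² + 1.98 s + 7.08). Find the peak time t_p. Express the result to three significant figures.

Dividing through by 0.936: denominator becomes s² + 2.115 s + 7.564.
So ω_n = √7.564 = 2.75 rad/s and ζ = 2.115/(2·2.75) = 0.385.
ω_d = 2.75·√(1 − 0.385²) = 2.54 rad/s. t_p = π/ω_d = 1.24 s.

t_p ≈ 1.24 s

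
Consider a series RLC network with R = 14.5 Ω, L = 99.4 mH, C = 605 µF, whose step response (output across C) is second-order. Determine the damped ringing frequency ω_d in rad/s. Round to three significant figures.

For a series RLC circuit (capacitor voltage as output), ω_n = 1/√(LC) = 1/√(99.4 mH · 605 µF) = 129 rad/s.
ζ = (R/2)·√(C/L) = (14.5/2)·√(605 µF/99.4 mH) = 0.566.
The damped frequency ω_d = ω_n√(1−ζ²) = 106 rad/s.

ω_d ≈ 106 rad/s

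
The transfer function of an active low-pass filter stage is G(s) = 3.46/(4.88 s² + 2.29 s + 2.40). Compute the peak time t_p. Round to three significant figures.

Dividing through by 4.88: denominator becomes s² + 0.4693 s + 0.4918.
So ω_n = √0.4918 = 0.701 rad/s and ζ = 0.4693/(2·0.701) = 0.335.
The damped frequency ω_d = ω_n√(1−ζ²) = 0.661 rad/s. t_p = π/ω_d = 4.75 s.

t_p ≈ 4.75 s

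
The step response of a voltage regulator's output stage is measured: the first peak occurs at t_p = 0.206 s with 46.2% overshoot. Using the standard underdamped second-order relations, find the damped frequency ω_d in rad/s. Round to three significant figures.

t_p = π/ω_d, so ω_d = π/0.206 = 15.3 rad/s.

ω_d ≈ 15.3 rad/s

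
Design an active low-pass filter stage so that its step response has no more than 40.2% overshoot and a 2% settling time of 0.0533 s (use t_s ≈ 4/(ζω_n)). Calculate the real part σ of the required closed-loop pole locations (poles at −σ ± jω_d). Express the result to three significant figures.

The settling-time spec alone fixes σ = ζω_n = 4/t_s = 4/0.0533 = 75.0.
(Overshoot then fixes ζ = 0.279 and hence ω_d = σ·√(1−ζ²)/ζ = 259 rad/s.)

σ ≈ 75.0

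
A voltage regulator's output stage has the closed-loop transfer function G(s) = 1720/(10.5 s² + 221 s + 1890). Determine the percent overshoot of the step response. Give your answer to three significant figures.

%OS ≈ 1.88%

Dividing through by 10.5: denominator becomes s² + 21.05 s + 180.0.
So ω_n = √180.0 = 13.4 rad/s and ζ = 21.05/(2·13.4) = 0.784.
%OS = 100·exp(−πζ/√(1−ζ²)) = 1.88%.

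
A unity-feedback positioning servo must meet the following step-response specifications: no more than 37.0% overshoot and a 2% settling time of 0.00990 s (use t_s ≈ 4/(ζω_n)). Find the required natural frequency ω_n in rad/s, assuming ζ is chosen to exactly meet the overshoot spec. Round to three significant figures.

ω_n ≈ 1340 rad/s

ζ = −ln(OS)/√(π² + (ln OS)²). With OS = 0.370, ln OS = −0.9943 and ζ = 0.9943/3.295 = 0.302.
Then ω_n = 4/(ζ t_s) = 4/(0.302 × 0.00990) = 1340 rad/s.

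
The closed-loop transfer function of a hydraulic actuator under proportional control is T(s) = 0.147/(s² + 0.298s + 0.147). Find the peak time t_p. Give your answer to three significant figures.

Matching coefficients with s² + 2ζω_n s + ω_n² gives ω_n² = 0.147 ⇒ ω_n = 0.383 rad/s, and ζ = 0.298/(2ω_n) = 0.389.
ω_d = ω_n√(1−ζ²) = 0.353 rad/s. Then t_p = π/ω_d = 8.89 s.

t_p ≈ 8.89 s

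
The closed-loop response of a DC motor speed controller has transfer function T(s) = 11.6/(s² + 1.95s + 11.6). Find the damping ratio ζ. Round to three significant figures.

ζ ≈ 0.286

ω_n = √11.6 = 3.41 rad/s; ζ = 1.95/(2·3.41) = 0.286.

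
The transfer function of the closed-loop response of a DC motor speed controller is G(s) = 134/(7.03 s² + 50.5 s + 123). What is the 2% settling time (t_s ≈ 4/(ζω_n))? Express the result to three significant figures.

t_s ≈ 1.11 s

Dividing through by 7.03: denominator becomes s² + 7.183 s + 17.50.
So ω_n = √17.50 = 4.18 rad/s and ζ = 7.183/(2·4.18) = 0.859.
t_s ≈ 4/(ζω_n) = 1.11 s.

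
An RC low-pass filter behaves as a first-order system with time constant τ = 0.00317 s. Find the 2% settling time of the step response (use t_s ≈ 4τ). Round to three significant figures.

t_s ≈ 4τ = 0.0127 s.

t_s ≈ 0.0127 s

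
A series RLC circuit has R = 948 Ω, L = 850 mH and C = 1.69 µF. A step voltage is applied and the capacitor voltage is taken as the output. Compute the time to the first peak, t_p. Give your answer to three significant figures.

For a series RLC circuit (capacitor voltage as output), ω_n = 1/√(LC) = 1/√(850 mH · 1.69 µF) = 834 rad/s.
ζ = (R/2)·√(C/L) = (948/2)·√(1.69 µF/850 mH) = 0.668.
ω_d = 834·√(1 − 0.668²) = 621 rad/s. t_p = π/ω_d = 0.00506 s.

t_p ≈ 0.00506 s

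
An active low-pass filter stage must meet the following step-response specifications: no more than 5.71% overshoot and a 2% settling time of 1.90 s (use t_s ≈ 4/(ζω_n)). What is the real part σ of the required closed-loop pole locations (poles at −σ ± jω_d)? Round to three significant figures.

σ ≈ 2.11

The settling-time spec alone fixes σ = ζω_n = 4/t_s = 4/1.90 = 2.11.
(Overshoot then fixes ζ = 0.674 and hence ω_d = σ·√(1−ζ²)/ζ = 2.31 rad/s.)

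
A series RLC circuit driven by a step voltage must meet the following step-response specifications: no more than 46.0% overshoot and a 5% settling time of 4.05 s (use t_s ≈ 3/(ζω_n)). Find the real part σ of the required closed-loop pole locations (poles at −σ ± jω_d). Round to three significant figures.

σ ≈ 0.741

The settling-time spec alone fixes σ = ζω_n = 3/t_s = 3/4.05 = 0.741.
(Overshoot then fixes ζ = 0.240 and hence ω_d = σ·√(1−ζ²)/ζ = 3.00 rad/s.)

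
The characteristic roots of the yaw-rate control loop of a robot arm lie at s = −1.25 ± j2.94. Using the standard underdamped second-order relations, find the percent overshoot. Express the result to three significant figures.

%OS ≈ 26.3%

|pole| = ω_n = √(1.25² + 2.94²) = 3.19 rad/s; ζ = cos θ = σ/ω_n = 0.391.
%OS = 100·exp(−πζ/√(1−ζ²)) = 26.3%.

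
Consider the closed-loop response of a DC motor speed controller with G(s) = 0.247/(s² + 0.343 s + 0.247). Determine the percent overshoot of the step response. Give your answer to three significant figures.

%OS ≈ 31.5%

Matching coefficients with s² + 2ζω_n s + ω_n² gives ω_n² = 0.247 ⇒ ω_n = 0.497 rad/s, and ζ = 0.343/(2ω_n) = 0.345.
Overshoot: exp(−π·0.345/√(1−0.345²)) = 0.315, i.e. 31.5%.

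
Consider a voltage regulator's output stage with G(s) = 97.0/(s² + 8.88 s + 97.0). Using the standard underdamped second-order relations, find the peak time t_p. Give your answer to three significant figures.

t_p ≈ 0.357 s

Comparing the denominator to s² + 2ζω_n s + ω_n²: ω_n = √97.0 = 9.85 rad/s, and 2ζω_n = 8.88 so ζ = 8.88/(2·9.85) = 0.451.
The damped frequency ω_d = ω_n√(1−ζ²) = 8.79 rad/s. Then t_p = π/ω_d = 0.357 s.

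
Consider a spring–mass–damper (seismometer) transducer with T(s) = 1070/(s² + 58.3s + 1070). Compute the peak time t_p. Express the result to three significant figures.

Comparing the denominator to s² + 2ζω_n s + ω_n²: ω_n = √1070 = 32.7 rad/s, and 2ζω_n = 58.3 so ζ = 58.3/(2·32.7) = 0.891.
ω_d = ω_n√(1−ζ²) = 14.8 rad/s. Then t_p = π/ω_d = 0.212 s.

t_p ≈ 0.212 s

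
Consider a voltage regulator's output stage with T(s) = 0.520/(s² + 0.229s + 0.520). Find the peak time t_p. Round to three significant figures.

t_p ≈ 4.41 s

Matching coefficients with s² + 2ζω_n s + ω_n² gives ω_n² = 0.520 ⇒ ω_n = 0.721 rad/s, and ζ = 0.229/(2ω_n) = 0.159.
The damped frequency ω_d = ω_n√(1−ζ²) = 0.712 rad/s. Then t_p = π/ω_d = 4.41 s.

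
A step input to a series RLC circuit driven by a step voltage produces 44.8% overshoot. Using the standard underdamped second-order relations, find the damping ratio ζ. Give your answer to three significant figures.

ζ ≈ 0.248

ζ = −ln(OS)/√(π² + (ln OS)²). With OS = 0.448, ln OS = −0.8030 and ζ = 0.8030/3.243 = 0.248.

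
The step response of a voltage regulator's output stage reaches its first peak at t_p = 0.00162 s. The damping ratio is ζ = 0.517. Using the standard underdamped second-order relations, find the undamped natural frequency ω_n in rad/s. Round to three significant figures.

ω_n ≈ 2270 rad/s

Peak time t_p = π/ω_d, so ω_d = π/t_p = π/0.00162 = 1940 rad/s.
ω_n = ω_d/√(1−ζ²) = 1940/√0.733 = 2270 rad/s.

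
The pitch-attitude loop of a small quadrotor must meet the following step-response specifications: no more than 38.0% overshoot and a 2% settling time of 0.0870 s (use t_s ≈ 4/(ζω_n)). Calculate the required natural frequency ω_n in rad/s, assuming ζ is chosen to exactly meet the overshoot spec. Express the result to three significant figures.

ω_n ≈ 156 rad/s

Inverting the overshoot relation: ζ = |ln 0.380|/√(π² + ln²0.380) = 0.294.
Then ω_n = 4/(ζ t_s) = 4/(0.294 × 0.0870) = 156 rad/s.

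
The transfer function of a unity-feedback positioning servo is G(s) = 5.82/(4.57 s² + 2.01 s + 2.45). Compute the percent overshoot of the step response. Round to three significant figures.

Dividing through by 4.57: denominator becomes s² + 0.4398 s + 0.5361.
So ω_n = √0.5361 = 0.732 rad/s and ζ = 0.4398/(2·0.732) = 0.300.
Overshoot: exp(−π·0.300/√(1−0.300²)) = 0.372, i.e. 37.2%.

%OS ≈ 37.2%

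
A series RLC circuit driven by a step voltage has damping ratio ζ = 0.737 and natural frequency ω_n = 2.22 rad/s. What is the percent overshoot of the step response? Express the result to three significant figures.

%OS ≈ 3.25%

For an underdamped second-order system, %OS = 100·exp(−πζ/√(1−ζ²)).
πζ/√(1−ζ²) = π·0.737/√(1−0.543) = 3.426, so %OS = 100·e^(−3.426) = 3.25%.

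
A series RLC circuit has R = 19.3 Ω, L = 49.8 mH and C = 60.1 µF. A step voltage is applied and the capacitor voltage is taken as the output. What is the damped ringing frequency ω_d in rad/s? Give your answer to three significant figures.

ω_d ≈ 545 rad/s

For a series RLC circuit (capacitor voltage as output), ω_n = 1/√(LC) = 1/√(49.8 mH · 60.1 µF) = 578 rad/s.
ζ = (R/2)·√(C/L) = (19.3/2)·√(60.1 µF/49.8 mH) = 0.335.
ω_d = 578·√(1 − 0.335²) = 545 rad/s.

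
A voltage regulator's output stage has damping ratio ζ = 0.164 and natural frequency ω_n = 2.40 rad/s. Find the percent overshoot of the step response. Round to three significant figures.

%OS ≈ 59.3%

For an underdamped second-order system, %OS = 100·exp(−πζ/√(1−ζ²)).
πζ/√(1−ζ²) = π·0.164/√(1−0.0269) = 0.5223, so %OS = 100·e^(−0.5223) = 59.3%.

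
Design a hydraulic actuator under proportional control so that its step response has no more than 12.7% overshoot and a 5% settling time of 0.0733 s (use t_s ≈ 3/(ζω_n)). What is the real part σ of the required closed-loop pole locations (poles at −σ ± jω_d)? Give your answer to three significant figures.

σ ≈ 40.9

The settling-time spec alone fixes σ = ζω_n = 3/t_s = 3/0.0733 = 40.9.
(Overshoot then fixes ζ = 0.549 and hence ω_d = σ·√(1−ζ²)/ζ = 62.3 rad/s.)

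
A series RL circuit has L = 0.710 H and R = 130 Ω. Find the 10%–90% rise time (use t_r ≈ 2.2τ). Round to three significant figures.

t_r ≈ 0.0120 s

τ = L/R = 0.710/130 = 0.00546 s.
t_r ≈ 2.2τ = 0.0120 s.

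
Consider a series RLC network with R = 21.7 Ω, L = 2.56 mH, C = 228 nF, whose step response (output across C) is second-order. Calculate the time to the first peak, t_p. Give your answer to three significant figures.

For a series RLC circuit (capacitor voltage as output), ω_n = 1/√(LC) = 1/√(2.56 mH · 228 nF) = 41400 rad/s.
ζ = (R/2)·√(C/L) = (21.7/2)·√(228 nF/2.56 mH) = 0.102.
ω_d = ω_n√(1−ζ²) = 41200 rad/s. t_p = π/ω_d = 0.0000763 s.

t_p ≈ 0.0000763 s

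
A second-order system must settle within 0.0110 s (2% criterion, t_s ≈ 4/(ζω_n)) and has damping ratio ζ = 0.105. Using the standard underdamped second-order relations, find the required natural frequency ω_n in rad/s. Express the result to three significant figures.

ω_n ≈ 3460 rad/s

Rearranging t_s ≈ 4/(ζω_n) gives ω_n = 4/(ζ·t_s) = 4/(0.105 × 0.0110) = 3460 rad/s.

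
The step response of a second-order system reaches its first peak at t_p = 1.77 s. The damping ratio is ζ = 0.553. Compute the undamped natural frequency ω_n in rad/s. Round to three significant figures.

Peak time t_p = π/ω_d, so ω_d = π/t_p = π/1.77 = 1.77 rad/s.
ω_n = ω_d/√(1−ζ²) = 1.77/√0.694 = 2.13 rad/s.

ω_n ≈ 2.13 rad/s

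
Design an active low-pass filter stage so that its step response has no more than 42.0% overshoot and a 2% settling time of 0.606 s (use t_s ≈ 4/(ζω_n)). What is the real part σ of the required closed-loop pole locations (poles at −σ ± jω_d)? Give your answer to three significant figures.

The settling-time spec alone fixes σ = ζω_n = 4/t_s = 4/0.606 = 6.60.
(Overshoot then fixes ζ = 0.266 and hence ω_d = σ·√(1−ζ²)/ζ = 23.9 rad/s.)

σ ≈ 6.60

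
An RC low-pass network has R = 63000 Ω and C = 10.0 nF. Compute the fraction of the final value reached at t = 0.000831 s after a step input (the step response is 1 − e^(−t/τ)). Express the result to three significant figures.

y/y_∞ ≈ 0.733

τ = RC = 63000 × 10.0 nF = 0.000630 s.
y(t)/y_∞ = 1 − e^(−t/τ) = 1 − e^(−0.000831/0.000630) = 1 − e^(−1.32) = 0.733.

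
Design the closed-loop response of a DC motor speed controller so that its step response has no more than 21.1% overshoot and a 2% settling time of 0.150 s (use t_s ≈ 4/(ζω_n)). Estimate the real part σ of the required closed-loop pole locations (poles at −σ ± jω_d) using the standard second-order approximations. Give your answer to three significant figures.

σ ≈ 26.7

The settling-time spec alone fixes σ = ζω_n = 4/t_s = 4/0.150 = 26.7.
(Overshoot then fixes ζ = 0.444 and hence ω_d = σ·√(1−ζ²)/ζ = 53.8 rad/s.)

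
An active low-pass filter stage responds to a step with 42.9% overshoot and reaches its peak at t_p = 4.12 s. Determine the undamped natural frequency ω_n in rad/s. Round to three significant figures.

ω_n ≈ 0.790 rad/s

From the overshoot, ζ = −ln(OS)/√(π²+ln²(OS)) = 0.260.
t_p = π/ω_d ⇒ ω_d = 0.763 rad/s; then ω_n = ω_d/√(1−ζ²) = 0.790 rad/s.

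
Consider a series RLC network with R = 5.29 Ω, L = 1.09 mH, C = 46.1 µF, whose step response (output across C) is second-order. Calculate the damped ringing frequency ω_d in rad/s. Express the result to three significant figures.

For a series RLC circuit (capacitor voltage as output), ω_n = 1/√(LC) = 1/√(1.09 mH · 46.1 µF) = 4460 rad/s.
ζ = (R/2)·√(C/L) = (5.29/2)·√(46.1 µF/1.09 mH) = 0.544.
ω_d = 4460·√(1 − 0.544²) = 3740 rad/s.

ω_d ≈ 3740 rad/s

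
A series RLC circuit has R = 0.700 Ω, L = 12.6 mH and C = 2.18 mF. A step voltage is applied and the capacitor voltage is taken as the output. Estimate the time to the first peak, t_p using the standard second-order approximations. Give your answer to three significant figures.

For a series RLC circuit (capacitor voltage as output), ω_n = 1/√(LC) = 1/√(12.6 mH · 2.18 mF) = 191 rad/s.
ζ = (R/2)·√(C/L) = (0.700/2)·√(2.18 mF/12.6 mH) = 0.146.
ω_d = ω_n√(1−ζ²) = 189 rad/s. t_p = π/ω_d = 0.0166 s.

t_p ≈ 0.0166 s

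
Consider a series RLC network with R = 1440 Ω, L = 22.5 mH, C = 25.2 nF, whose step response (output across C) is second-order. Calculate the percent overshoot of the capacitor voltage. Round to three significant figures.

For a series RLC circuit (capacitor voltage as output), ω_n = 1/√(LC) = 1/√(22.5 mH · 25.2 nF) = 42000 rad/s.
ζ = (R/2)·√(C/L) = (1440/2)·√(25.2 nF/22.5 mH) = 0.762.
%OS = 100 e^{−πζ/√(1−ζ²)} with ζ = 0.762 gives 2.48%.

%OS ≈ 2.48%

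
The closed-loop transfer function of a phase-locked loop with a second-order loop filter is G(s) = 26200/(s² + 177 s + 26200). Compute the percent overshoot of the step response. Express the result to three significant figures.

Matching coefficients with s² + 2ζω_n s + ω_n² gives ω_n² = 26200 ⇒ ω_n = 162 rad/s, and ζ = 177/(2ω_n) = 0.547.
%OS = 100·exp(−πζ/√(1−ζ²)) = 12.9%.

%OS ≈ 12.9%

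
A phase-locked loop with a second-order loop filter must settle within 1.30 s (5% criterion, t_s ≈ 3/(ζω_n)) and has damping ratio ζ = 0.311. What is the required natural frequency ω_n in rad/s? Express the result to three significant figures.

ω_n ≈ 7.42 rad/s

Rearranging t_s ≈ 3/(ζω_n) gives ω_n = 3/(ζ·t_s) = 3/(0.311 × 1.30) = 7.42 rad/s.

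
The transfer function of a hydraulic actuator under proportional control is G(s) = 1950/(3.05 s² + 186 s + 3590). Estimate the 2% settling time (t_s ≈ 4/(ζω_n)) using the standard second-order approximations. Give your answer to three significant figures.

Dividing through by 3.05: denominator becomes s² + 60.98 s + 1177.
So ω_n = √1177 = 34.3 rad/s and ζ = 60.98/(2·34.3) = 0.889.
t_s ≈ 4/(ζω_n) = 0.131 s.

t_s ≈ 0.131 s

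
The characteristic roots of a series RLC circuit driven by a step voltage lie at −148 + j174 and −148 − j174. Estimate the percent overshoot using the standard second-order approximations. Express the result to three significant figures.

The poles are at −σ ± jω_d with σ = 148 and ω_d = 174, so ω_n = √(σ²+ω_d²) = 228 rad/s and ζ = σ/ω_n = 0.648.
Overshoot: exp(−π·0.648/√(1−0.648²)) = 0.0691, i.e. 6.91%.

%OS ≈ 6.91%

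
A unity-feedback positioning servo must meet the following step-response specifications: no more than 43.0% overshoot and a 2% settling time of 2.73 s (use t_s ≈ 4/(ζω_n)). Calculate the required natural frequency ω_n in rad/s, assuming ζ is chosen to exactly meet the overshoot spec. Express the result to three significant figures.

From %OS = 100·exp(−πζ/√(1−ζ²)), invert to get ζ = −ln(OS)/√(π² + ln²(OS)) with OS = 0.430.
−ln 0.430 = 0.8440, so ζ = 0.8440/√(π² + 0.7123) = 0.259.
From t_s ≈ 4/(ζω_n): ω_n = 4/(ζ·t_s) = 4/(0.259·2.73) = 5.65 rad/s.

ω_n ≈ 5.65 rad/s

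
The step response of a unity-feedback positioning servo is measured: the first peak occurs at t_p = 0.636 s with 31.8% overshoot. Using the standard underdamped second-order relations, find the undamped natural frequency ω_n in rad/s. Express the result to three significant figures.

ω_n ≈ 5.26 rad/s

From the overshoot, ζ = −ln(OS)/√(π²+ln²(OS)) = 0.343.
From t_p = π/ω_d, ω_d = π/0.636 = 4.94 rad/s, so ω_n = ω_d/√(1−ζ²) = 5.26 rad/s.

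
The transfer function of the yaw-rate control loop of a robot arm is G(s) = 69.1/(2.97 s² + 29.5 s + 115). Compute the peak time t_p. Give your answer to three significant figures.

t_p ≈ 0.838 s

Dividing through by 2.97: denominator becomes s² + 9.933 s + 38.72.
So ω_n = √38.72 = 6.22 rad/s and ζ = 9.933/(2·6.22) = 0.798.
The damped frequency ω_d = ω_n√(1−ζ²) = 3.75 rad/s. t_p = π/ω_d = 0.838 s.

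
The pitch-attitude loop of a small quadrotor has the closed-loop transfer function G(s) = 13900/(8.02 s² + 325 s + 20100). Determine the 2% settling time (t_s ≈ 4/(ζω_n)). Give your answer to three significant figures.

Dividing through by 8.02: denominator becomes s² + 40.52 s + 2506.
So ω_n = √2506 = 50.1 rad/s and ζ = 40.52/(2·50.1) = 0.405.
t_s ≈ 4/(ζω_n) = 0.197 s.

t_s ≈ 0.197 s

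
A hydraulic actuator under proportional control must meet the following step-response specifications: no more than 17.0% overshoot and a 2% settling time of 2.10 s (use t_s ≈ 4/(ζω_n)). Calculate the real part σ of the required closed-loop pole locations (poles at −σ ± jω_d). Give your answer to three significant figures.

σ ≈ 1.90

The settling-time spec alone fixes σ = ζω_n = 4/t_s = 4/2.10 = 1.90.
(Overshoot then fixes ζ = 0.491 and hence ω_d = σ·√(1−ζ²)/ζ = 3.38 rad/s.)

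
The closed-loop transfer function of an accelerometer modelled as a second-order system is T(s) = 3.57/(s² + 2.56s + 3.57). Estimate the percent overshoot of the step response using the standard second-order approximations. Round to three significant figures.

ω_n = √3.57 = 1.89 rad/s; ζ = 2.56/(2·1.89) = 0.677.
Overshoot: exp(−π·0.677/√(1−0.677²)) = 0.0554, i.e. 5.54%.

%OS ≈ 5.54%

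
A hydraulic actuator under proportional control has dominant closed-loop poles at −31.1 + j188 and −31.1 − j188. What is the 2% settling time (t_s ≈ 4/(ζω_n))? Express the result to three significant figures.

t_s ≈ 0.129 s

For poles at −σ ± jω_d, ζω_n = σ = 31.1, so t_s ≈ 4/σ = 0.129 s.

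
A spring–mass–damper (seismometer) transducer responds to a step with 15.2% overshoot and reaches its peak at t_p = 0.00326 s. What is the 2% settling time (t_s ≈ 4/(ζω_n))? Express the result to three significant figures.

t_s ≈ 0.00692 s

ζ from %OS: ζ = |ln 0.152|/√(π²+ln²0.152) = 0.514.
t_p = π/ω_d ⇒ ω_d = 964 rad/s; then ω_n = ω_d/√(1−ζ²) = 1120 rad/s.
t_s ≈ 4/(ζω_n) = 4/(0.514·1120) = 0.00692 s.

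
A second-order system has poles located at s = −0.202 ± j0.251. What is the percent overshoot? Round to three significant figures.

The poles are at −σ ± jω_d with σ = 0.202 and ω_d = 0.251, so ω_n = √(σ²+ω_d²) = 0.322 rad/s and ζ = σ/ω_n = 0.627.
%OS = 100 e^{−πζ/√(1−ζ²)} with ζ = 0.627 gives 7.98%.

%OS ≈ 7.98%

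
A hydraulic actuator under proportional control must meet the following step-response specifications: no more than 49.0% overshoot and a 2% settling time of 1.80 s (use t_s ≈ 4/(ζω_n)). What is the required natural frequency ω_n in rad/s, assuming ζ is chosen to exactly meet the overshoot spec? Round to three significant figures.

Inverting the overshoot relation: ζ = |ln 0.490|/√(π² + ln²0.490) = 0.221.
From t_s ≈ 4/(ζω_n): ω_n = 4/(ζ·t_s) = 4/(0.221·1.80) = 10.0 rad/s.

ω_n ≈ 10.0 rad/s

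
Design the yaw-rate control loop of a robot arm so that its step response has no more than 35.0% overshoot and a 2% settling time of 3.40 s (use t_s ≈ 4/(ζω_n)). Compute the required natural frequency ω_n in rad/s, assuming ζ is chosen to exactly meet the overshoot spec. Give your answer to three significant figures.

ω_n ≈ 3.71 rad/s

Inverting the overshoot relation: ζ = |ln 0.350|/√(π² + ln²0.350) = 0.317.
Then ω_n = 4/(ζ t_s) = 4/(0.317 × 3.40) = 3.71 rad/s.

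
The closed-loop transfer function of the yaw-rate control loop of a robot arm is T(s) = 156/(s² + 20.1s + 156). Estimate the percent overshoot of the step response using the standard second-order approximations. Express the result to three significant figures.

%OS ≈ 1.42%

Matching coefficients with s² + 2ζω_n s + ω_n² gives ω_n² = 156 ⇒ ω_n = 12.5 rad/s, and ζ = 20.1/(2ω_n) = 0.805.
%OS = 100 e^{−πζ/√(1−ζ²)} with ζ = 0.805 gives 1.42%.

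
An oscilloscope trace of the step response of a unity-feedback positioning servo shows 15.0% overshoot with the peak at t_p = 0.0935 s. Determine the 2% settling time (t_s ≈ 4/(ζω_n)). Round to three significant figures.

ζ from %OS: ζ = |ln 0.150|/√(π²+ln²0.150) = 0.517.
t_p = π/ω_d ⇒ ω_d = 33.6 rad/s; then ω_n = ω_d/√(1−ζ²) = 39.3 rad/s.
t_s ≈ 4/(ζω_n) = 4/(0.517·39.3) = 0.197 s.

t_s ≈ 0.197 s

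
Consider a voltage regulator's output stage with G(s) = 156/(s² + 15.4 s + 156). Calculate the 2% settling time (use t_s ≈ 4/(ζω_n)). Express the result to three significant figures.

t_s ≈ 0.519 s

ω_n = √156 = 12.5 rad/s; ζ = 15.4/(2·12.5) = 0.616.
t_s ≈ 4/(ζω_n) = 4/(0.616·12.5) = 0.519 s.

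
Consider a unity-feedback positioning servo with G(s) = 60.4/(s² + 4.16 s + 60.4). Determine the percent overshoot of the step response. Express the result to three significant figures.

%OS ≈ 41.8%

Matching coefficients with s² + 2ζω_n s + ω_n² gives ω_n² = 60.4 ⇒ ω_n = 7.77 rad/s, and ζ = 4.16/(2ω_n) = 0.268.
%OS = 100·exp(−πζ/√(1−ζ²)) = 41.8%.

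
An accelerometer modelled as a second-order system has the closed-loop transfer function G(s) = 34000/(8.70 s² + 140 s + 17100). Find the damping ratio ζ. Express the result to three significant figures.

Dividing through by 8.70: denominator becomes s² + 16.09 s + 1966.
So ω_n = √1966 = 44.3 rad/s and ζ = 16.09/(2·44.3) = 0.181.

ζ ≈ 0.181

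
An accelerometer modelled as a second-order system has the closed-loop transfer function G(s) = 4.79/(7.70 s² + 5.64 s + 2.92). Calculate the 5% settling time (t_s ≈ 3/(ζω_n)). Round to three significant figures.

Dividing through by 7.70: denominator becomes s² + 0.7325 s + 0.3792.
So ω_n = √0.3792 = 0.616 rad/s and ζ = 0.7325/(2·0.616) = 0.595.
t_s ≈ 3/(ζω_n) = 8.19 s.

t_s ≈ 8.19 s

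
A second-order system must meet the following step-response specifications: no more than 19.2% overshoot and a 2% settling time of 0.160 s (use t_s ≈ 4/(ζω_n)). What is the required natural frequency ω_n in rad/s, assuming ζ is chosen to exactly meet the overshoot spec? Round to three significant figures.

ζ = −ln(OS)/√(π² + (ln OS)²). With OS = 0.192, ln OS = −1.650 and ζ = 1.650/3.549 = 0.465.
From t_s ≈ 4/(ζω_n): ω_n = 4/(ζ·t_s) = 4/(0.465·0.160) = 53.8 rad/s.

ω_n ≈ 53.8 rad/s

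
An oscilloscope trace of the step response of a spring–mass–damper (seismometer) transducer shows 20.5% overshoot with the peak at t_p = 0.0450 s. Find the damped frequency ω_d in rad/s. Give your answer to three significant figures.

t_p = π/ω_d, so ω_d = π/0.0450 = 69.8 rad/s.

ω_d ≈ 69.8 rad/s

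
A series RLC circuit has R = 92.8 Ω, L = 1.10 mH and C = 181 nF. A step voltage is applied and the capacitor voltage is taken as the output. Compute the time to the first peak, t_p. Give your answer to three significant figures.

t_p ≈ 0.0000552 s

For a series RLC circuit (capacitor voltage as output), ω_n = 1/√(LC) = 1/√(1.10 mH · 181 nF) = 70900 rad/s.
ζ = (R/2)·√(C/L) = (92.8/2)·√(181 nF/1.10 mH) = 0.595.
The damped frequency ω_d = ω_n√(1−ζ²) = 56900 rad/s. t_p = π/ω_d = 0.0000552 s.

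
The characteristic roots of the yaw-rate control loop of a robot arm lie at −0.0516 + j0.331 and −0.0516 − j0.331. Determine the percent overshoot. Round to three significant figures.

%OS ≈ 61.3%

The poles are at −σ ± jω_d with σ = 0.0516 and ω_d = 0.331, so ω_n = √(σ²+ω_d²) = 0.335 rad/s and ζ = σ/ω_n = 0.154.
Overshoot: exp(−π·0.154/√(1−0.154²)) = 0.613, i.e. 61.3%.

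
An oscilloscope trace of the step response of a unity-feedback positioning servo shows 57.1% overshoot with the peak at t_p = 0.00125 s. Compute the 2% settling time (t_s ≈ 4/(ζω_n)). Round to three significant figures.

From the overshoot, ζ = −ln(OS)/√(π²+ln²(OS)) = 0.176.
From t_p = π/ω_d, ω_d = π/0.00125 = 2510 rad/s, so ω_n = ω_d/√(1−ζ²) = 2550 rad/s.
t_s ≈ 4/(ζω_n) = 4/(0.176·2550) = 0.00892 s.

t_s ≈ 0.00892 s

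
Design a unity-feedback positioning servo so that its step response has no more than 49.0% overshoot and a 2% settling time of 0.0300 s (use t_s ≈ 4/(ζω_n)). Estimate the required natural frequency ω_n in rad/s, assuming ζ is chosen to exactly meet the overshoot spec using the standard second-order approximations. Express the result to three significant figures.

ζ = −ln(OS)/√(π² + (ln OS)²). With OS = 0.490, ln OS = −0.7133 and ζ = 0.7133/3.222 = 0.221.
Then ω_n = 4/(ζ t_s) = 4/(0.221 × 0.0300) = 602 rad/s.

ω_n ≈ 602 rad/s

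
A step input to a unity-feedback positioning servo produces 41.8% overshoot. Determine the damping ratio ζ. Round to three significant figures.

ζ ≈ 0.268

Inverting the overshoot relation: ζ = |ln 0.418|/√(π² + ln²0.418) = 0.268.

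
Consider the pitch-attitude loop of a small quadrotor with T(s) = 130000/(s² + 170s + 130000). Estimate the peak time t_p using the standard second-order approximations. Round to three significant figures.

Comparing the denominator to s² + 2ζω_n s + ω_n²: ω_n = √130000 = 361 rad/s, and 2ζω_n = 170 so ζ = 170/(2·361) = 0.236.
ω_d = 361·√(1 − 0.236²) = 350 rad/s. Then t_p = π/ω_d = 0.00897 s.

t_p ≈ 0.00897 s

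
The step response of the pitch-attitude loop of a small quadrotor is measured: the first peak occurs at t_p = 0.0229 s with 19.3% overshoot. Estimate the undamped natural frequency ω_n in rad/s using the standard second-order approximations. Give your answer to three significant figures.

ω_n ≈ 155 rad/s

From the overshoot, ζ = −ln(OS)/√(π²+ln²(OS)) = 0.464.
From t_p = π/ω_d, ω_d = π/0.0229 = 137 rad/s, so ω_n = ω_d/√(1−ζ²) = 155 rad/s.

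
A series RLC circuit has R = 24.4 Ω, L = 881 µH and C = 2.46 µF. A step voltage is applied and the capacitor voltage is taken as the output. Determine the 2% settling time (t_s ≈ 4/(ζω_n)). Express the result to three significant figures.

t_s ≈ 0.000289 s

For a series RLC circuit (capacitor voltage as output), ω_n = 1/√(LC) = 1/√(881 µH · 2.46 µF) = 21500 rad/s.
ζ = (R/2)·√(C/L) = (24.4/2)·√(2.46 µF/881 µH) = 0.645.
t_s ≈ 4/(ζω_n) = 0.000289 s.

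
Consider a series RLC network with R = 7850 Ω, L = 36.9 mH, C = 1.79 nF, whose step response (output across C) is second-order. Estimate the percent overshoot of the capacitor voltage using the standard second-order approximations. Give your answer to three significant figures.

%OS ≈ 0.450%

For a series RLC circuit (capacitor voltage as output), ω_n = 1/√(LC) = 1/√(36.9 mH · 1.79 nF) = 123000 rad/s.
ζ = (R/2)·√(C/L) = (7850/2)·√(1.79 nF/36.9 mH) = 0.864.
Overshoot: exp(−π·0.864/√(1−0.864²)) = 0.00450, i.e. 0.450%.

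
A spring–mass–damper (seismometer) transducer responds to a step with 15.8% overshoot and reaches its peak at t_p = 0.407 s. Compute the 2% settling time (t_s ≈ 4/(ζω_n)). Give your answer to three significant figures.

t_s ≈ 0.882 s

ζ from %OS: ζ = |ln 0.158|/√(π²+ln²0.158) = 0.506.
From t_p = π/ω_d, ω_d = π/0.407 = 7.72 rad/s, so ω_n = ω_d/√(1−ζ²) = 8.95 rad/s.
t_s ≈ 4/(ζω_n) = 4/(0.506·8.95) = 0.882 s.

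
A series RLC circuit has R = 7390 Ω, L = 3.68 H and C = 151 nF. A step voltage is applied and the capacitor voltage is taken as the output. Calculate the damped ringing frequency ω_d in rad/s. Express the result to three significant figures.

ω_d ≈ 890 rad/s

For a series RLC circuit (capacitor voltage as output), ω_n = 1/√(LC) = 1/√(3.68 H · 151 nF) = 1340 rad/s.
ζ = (R/2)·√(C/L) = (7390/2)·√(151 nF/3.68 H) = 0.748.
ω_d = ω_n√(1−ζ²) = 890 rad/s.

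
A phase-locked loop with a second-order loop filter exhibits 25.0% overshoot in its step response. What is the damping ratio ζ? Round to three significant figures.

ζ = −ln(OS)/√(π² + (ln OS)²). With OS = 0.250, ln OS = −1.386 and ζ = 1.386/3.434 = 0.404.

ζ ≈ 0.404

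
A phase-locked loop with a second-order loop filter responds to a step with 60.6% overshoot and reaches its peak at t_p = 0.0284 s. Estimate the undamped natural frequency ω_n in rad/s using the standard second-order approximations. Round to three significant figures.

ω_n ≈ 112 rad/s

ζ from %OS: ζ = |ln 0.606|/√(π²+ln²0.606) = 0.157.
From t_p = π/ω_d, ω_d = π/0.0284 = 111 rad/s, so ω_n = ω_d/√(1−ζ²) = 112 rad/s.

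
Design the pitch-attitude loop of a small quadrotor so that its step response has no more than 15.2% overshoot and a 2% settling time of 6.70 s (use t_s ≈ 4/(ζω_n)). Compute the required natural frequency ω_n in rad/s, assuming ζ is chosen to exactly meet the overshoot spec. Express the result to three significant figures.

ω_n ≈ 1.16 rad/s

ζ = −ln(OS)/√(π² + (ln OS)²). With OS = 0.152, ln OS = −1.884 and ζ = 1.884/3.663 = 0.514.
From t_s ≈ 4/(ζω_n): ω_n = 4/(ζ·t_s) = 4/(0.514·6.70) = 1.16 rad/s.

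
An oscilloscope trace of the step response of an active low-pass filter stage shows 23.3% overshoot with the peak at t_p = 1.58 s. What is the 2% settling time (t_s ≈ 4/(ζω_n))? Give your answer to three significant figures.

The overshoot fixes ζ = −ln(OS)/√(π²+ln²(OS)) = 0.421.
From t_p = π/ω_d, ω_d = π/1.58 = 1.99 rad/s, so ω_n = ω_d/√(1−ζ²) = 2.19 rad/s.
t_s ≈ 4/(ζω_n) = 4/(0.421·2.19) = 4.34 s.

t_s ≈ 4.34 s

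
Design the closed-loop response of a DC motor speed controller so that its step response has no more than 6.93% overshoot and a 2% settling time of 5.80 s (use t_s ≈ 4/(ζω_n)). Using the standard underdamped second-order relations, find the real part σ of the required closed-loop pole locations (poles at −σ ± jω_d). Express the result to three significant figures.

σ ≈ 0.690

The settling-time spec alone fixes σ = ζω_n = 4/t_s = 4/5.80 = 0.690.
(Overshoot then fixes ζ = 0.648 and hence ω_d = σ·√(1−ζ²)/ζ = 0.812 rad/s.)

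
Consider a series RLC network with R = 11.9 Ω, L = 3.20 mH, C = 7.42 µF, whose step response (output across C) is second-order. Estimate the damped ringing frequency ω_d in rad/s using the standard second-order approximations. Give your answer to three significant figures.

ω_d ≈ 6220 rad/s

For a series RLC circuit (capacitor voltage as output), ω_n = 1/√(LC) = 1/√(3.20 mH · 7.42 µF) = 6490 rad/s.
ζ = (R/2)·√(C/L) = (11.9/2)·√(7.42 µF/3.20 mH) = 0.287.
ω_d = 6490·√(1 − 0.287²) = 6220 rad/s.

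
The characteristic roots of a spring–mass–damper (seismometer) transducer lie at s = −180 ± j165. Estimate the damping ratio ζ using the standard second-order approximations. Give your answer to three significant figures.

ζ ≈ 0.737

|pole| = ω_n = √(180² + 165²) = 244 rad/s; ζ = cos θ = σ/ω_n = 0.737.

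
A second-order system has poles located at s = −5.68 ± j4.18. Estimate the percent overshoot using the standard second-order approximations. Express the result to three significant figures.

%OS ≈ 1.40%

|pole| = ω_n = √(5.68² + 4.18²) = 7.05 rad/s; ζ = cos θ = σ/ω_n = 0.805.
%OS = 100 e^{−πζ/√(1−ζ²)} with ζ = 0.805 gives 1.40%.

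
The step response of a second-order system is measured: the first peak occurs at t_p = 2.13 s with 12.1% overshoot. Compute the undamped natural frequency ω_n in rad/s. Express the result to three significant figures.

ω_n ≈ 1.78 rad/s

The overshoot fixes ζ = −ln(OS)/√(π²+ln²(OS)) = 0.558.
From t_p = π/ω_d, ω_d = π/2.13 = 1.47 rad/s, so ω_n = ω_d/√(1−ζ²) = 1.78 rad/s.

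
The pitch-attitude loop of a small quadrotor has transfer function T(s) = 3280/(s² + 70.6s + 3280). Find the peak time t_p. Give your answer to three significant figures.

t_p ≈ 0.0697 s

ω_n = √3280 = 57.3 rad/s; ζ = 70.6/(2·57.3) = 0.616.
The damped frequency ω_d = ω_n√(1−ζ²) = 45.1 rad/s. Then t_p = π/ω_d = 0.0697 s.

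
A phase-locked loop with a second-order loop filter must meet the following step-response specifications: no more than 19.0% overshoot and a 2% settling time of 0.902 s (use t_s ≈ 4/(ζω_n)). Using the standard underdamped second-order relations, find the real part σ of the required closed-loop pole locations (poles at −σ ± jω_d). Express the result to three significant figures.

The settling-time spec alone fixes σ = ζω_n = 4/t_s = 4/0.902 = 4.43.
(Overshoot then fixes ζ = 0.467 and hence ω_d = σ·√(1−ζ²)/ζ = 8.39 rad/s.)

σ ≈ 4.43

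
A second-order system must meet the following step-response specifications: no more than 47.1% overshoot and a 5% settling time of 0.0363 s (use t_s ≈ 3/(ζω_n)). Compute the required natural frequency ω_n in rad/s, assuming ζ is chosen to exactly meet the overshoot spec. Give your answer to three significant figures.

ω_n ≈ 355 rad/s

From %OS = 100·exp(−πζ/√(1−ζ²)), invert to get ζ = −ln(OS)/√(π² + ln²(OS)) with OS = 0.471.
−ln 0.471 = 0.7529, so ζ = 0.7529/√(π² + 0.5669) = 0.233.
Then ω_n = 3/(ζ t_s) = 3/(0.233 × 0.0363) = 355 rad/s.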